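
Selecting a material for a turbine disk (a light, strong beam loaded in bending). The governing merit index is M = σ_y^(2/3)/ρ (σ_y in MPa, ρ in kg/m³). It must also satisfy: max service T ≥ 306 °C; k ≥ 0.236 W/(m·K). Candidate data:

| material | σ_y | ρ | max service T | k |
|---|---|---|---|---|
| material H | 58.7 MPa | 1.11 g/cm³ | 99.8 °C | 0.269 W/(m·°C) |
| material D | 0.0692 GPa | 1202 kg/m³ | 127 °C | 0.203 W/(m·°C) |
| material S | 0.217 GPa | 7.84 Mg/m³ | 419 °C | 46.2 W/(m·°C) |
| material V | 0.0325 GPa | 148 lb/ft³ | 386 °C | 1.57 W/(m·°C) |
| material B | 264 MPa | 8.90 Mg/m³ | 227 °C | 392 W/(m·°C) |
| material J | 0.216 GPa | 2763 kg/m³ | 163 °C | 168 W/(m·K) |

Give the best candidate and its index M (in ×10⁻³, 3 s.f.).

Screen on constraints: max service T ≥ 306 °C; k ≥ 0.236 W/(m·K). Survivors: material S, material V.
In SI units:
  material S: σ_y = 217.0 MPa, ρ = 7840 kg/m³
  material V: σ_y = 32.50 MPa, ρ = 2371 kg/m³
  material S: M = 4.61×10⁻³
  material V: M = 4.30×10⁻³
Material S ranks first.

material S, M = 4.61×10⁻³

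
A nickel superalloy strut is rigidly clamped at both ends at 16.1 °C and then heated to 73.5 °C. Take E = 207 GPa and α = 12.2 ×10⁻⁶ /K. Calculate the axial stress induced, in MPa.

ΔT = 57.40 K. Constrained thermal stress σ = E·α·ΔT = 207.0×10³ MPa × 12.2×10⁻⁶ × 57.40 = 145 MPa (compressive).

145 MPa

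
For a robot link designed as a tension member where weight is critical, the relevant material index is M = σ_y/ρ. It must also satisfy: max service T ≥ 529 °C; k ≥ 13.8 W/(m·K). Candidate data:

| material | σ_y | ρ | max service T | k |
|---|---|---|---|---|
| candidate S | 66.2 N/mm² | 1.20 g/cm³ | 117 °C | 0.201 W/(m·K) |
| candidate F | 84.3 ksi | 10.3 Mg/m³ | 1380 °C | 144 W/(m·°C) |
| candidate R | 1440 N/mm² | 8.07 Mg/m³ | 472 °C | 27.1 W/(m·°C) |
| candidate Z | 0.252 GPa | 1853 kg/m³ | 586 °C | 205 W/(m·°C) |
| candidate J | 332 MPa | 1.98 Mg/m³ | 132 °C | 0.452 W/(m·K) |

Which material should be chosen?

candidate Z

Screen on constraints: max service T ≥ 529 °C; k ≥ 13.8 W/(m·K). Survivors: candidate F, candidate Z.
Convert each candidate to consistent units, then evaluate M:
  candidate F: σ_y = 581.2 MPa, ρ = 10300 kg/m³
  candidate Z: σ_y = 252.0 MPa, ρ = 1853 kg/m³
  candidate Z: M = 136 kN·m/kg
  candidate F: M = 56.4 kN·m/kg
The maximum is for candidate Z.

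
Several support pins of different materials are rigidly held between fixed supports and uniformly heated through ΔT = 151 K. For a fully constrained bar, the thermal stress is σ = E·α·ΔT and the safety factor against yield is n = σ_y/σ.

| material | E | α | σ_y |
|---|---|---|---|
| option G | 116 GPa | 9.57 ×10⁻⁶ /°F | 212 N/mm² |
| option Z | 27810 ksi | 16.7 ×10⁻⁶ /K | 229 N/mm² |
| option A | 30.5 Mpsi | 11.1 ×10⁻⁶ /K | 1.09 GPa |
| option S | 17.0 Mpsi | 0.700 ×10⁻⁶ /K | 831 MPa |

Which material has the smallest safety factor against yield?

Per material, after unit conversion:
  option G: E = 116.0, α = 17.2, σ_y = 212.0 → σ = 302 MPa, n = 0.703
  option Z: E = 191.7, α = 16.7, σ_y = 229.0 → σ = 484 MPa, n = 0.474
  option A: E = 210.3, α = 11.1, σ_y = 1090 → σ = 352 MPa, n = 3.09
  option S: E = 117.2, α = 0.700, σ_y = 831.0 → σ = 12.4 MPa, n = 67.1
Option Z has the lowest safety factor, n = 0.474.

option Z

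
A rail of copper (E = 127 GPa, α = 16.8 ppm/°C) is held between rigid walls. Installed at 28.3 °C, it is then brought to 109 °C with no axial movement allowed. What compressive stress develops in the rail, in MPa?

172 MPa

ΔT = 80.70 K. Constrained thermal stress σ = E·α·ΔT = 127.0×10³ MPa × 16.8×10⁻⁶ × 80.70 = 172 MPa (compressive).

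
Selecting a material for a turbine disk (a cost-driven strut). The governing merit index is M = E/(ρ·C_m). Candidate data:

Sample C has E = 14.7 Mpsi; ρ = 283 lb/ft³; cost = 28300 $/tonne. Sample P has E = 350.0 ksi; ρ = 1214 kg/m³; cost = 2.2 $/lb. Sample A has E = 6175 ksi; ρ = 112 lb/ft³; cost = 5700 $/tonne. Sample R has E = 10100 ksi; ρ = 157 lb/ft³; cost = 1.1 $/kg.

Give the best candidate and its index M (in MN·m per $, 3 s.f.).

In SI units:
  sample C: E = 101.4 GPa, ρ = 4533 kg/m³, cost = 28.30 $/kg
  sample P: E = 2.413 GPa, ρ = 1214 kg/m³, cost = 4.850 $/kg
  sample A: E = 42.58 GPa, ρ = 1794 kg/m³, cost = 5.700 $/kg
  sample R: E = 69.64 GPa, ρ = 2515 kg/m³, cost = 1.100 $/kg
  sample R: M = 25.2 MN·m per $
  sample A: M = 4.16 MN·m per $
  sample C: M = 0.790 MN·m per $
  sample P: M = 0.410 MN·m per $
Sample R has the largest M.

sample R, M = 25.2 MN·m per $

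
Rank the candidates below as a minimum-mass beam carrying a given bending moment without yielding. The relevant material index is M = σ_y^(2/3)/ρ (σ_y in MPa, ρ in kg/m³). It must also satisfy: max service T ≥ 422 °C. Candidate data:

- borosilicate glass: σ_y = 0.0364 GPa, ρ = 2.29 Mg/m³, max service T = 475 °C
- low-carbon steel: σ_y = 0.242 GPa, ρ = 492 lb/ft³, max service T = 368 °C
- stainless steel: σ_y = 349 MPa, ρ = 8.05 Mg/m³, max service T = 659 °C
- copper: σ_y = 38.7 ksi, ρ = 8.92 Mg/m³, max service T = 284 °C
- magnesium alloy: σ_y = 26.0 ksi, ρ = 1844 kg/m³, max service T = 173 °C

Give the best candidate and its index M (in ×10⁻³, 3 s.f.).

Screen on constraints: max service T ≥ 422 °C. Survivors: borosilicate glass, stainless steel.
Convert each candidate to consistent units, then evaluate M:
  borosilicate glass: σ_y = 36.40 MPa, ρ = 2290 kg/m³
  stainless steel: σ_y = 349.0 MPa, ρ = 8050 kg/m³
  stainless steel: M = 6.16×10⁻³
  borosilicate glass: M = 4.80×10⁻³
Highest index: stainless steel.

stainless steel, M = 6.16×10⁻³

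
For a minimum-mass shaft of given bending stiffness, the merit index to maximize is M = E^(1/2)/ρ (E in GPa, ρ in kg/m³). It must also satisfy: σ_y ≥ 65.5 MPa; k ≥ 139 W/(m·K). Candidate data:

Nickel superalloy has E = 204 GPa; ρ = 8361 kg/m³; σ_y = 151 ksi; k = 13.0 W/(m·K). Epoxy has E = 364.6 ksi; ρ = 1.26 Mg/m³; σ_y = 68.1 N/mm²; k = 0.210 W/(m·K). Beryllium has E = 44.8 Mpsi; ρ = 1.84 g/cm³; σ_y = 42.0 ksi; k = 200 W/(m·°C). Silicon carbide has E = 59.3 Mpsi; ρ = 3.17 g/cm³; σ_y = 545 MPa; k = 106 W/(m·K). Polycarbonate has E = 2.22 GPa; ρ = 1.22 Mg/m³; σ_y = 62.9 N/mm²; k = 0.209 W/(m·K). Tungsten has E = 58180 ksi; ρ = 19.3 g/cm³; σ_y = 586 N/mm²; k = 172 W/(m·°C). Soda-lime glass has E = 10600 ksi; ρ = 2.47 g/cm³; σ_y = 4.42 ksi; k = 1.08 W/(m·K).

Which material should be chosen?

Screen on constraints: σ_y ≥ 65.5 MPa; k ≥ 139 W/(m·K). Survivors: beryllium, tungsten.
In SI units:
  beryllium: E = 308.9 GPa, ρ = 1840 kg/m³
  tungsten: E = 401.1 GPa, ρ = 19300 kg/m³
  beryllium: M = 9.55×10⁻³
  tungsten: M = 1.04×10⁻³
Beryllium ranks first.

beryllium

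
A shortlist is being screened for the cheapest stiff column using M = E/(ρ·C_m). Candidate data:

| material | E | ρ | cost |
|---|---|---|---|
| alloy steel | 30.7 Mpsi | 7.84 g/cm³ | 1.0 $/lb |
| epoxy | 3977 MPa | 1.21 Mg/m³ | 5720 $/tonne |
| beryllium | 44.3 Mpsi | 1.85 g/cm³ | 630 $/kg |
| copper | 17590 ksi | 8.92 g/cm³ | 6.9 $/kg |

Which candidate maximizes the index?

alloy steel

In SI units:
  alloy steel: E = 211.7 GPa, ρ = 7840 kg/m³, cost = 2.205 $/kg
  epoxy: E = 3.977 GPa, ρ = 1210 kg/m³, cost = 5.720 $/kg
  beryllium: E = 305.4 GPa, ρ = 1850 kg/m³, cost = 630.0 $/kg
  copper: E = 121.3 GPa, ρ = 8920 kg/m³, cost = 6.900 $/kg
  alloy steel: M = 12.2 MN·m per $
  copper: M = 1.97 MN·m per $
  epoxy: M = 0.575 MN·m per $
  beryllium: M = 0.262 MN·m per $
Alloy steel has the largest M.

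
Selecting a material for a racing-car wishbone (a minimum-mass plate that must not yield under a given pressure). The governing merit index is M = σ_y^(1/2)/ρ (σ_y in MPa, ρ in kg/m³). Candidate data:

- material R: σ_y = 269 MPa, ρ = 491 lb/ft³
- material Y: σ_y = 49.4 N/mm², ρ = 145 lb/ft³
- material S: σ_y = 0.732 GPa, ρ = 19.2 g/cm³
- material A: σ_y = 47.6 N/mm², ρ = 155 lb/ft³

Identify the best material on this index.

Convert each candidate to consistent units, then evaluate M:
  material R: σ_y = 269.0 MPa, ρ = 7865 kg/m³
  material Y: σ_y = 49.40 MPa, ρ = 2323 kg/m³
  material S: σ_y = 732.0 MPa, ρ = 19200 kg/m³
  material A: σ_y = 47.60 MPa, ρ = 2483 kg/m³
  material Y: M = 3.03×10⁻³
  material A: M = 2.78×10⁻³
  material R: M = 2.09×10⁻³
  material S: M = 1.41×10⁻³
Highest index: material Y.

material Y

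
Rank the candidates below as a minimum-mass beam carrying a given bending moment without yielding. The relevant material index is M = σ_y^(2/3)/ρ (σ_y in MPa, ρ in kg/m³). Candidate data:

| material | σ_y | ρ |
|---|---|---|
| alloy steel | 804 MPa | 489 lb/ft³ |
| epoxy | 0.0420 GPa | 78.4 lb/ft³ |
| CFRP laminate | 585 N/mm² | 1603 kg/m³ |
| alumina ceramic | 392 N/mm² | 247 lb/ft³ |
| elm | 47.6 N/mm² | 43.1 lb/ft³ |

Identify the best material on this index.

CFRP laminate

After converting to SI:
  alloy steel: σ_y = 804.0 MPa, ρ = 7833 kg/m³
  epoxy: σ_y = 42.00 MPa, ρ = 1256 kg/m³
  CFRP laminate: σ_y = 585.0 MPa, ρ = 1603 kg/m³
  alumina ceramic: σ_y = 392.0 MPa, ρ = 3957 kg/m³
  elm: σ_y = 47.60 MPa, ρ = 690.4 kg/m³
  CFRP laminate: M = 43.6×10⁻³
  elm: M = 19.0×10⁻³
  alumina ceramic: M = 13.5×10⁻³
  alloy steel: M = 11.0×10⁻³
  epoxy: M = 9.62×10⁻³
CFRP laminate has the largest M.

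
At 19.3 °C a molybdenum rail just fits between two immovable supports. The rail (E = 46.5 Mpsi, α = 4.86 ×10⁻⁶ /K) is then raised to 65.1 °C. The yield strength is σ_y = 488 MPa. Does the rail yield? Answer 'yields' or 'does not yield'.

does not yield

E = 46.5 Mpsi = 320.6 GPa.
ΔT = 45.80 K. Constrained thermal stress σ = E·α·ΔT = 320.6×10³ MPa × 4.86×10⁻⁶ × 45.80 = 71.4 MPa (compressive).
Compare to σ_y = 488 MPa: σ < σ_y, so it does not yield.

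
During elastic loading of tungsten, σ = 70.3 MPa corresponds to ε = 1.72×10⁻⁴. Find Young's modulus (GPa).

E = σ/ε = 70.3 MPa / 1.72×10⁻⁴ = 408700 MPa = 409 GPa.

409 GPa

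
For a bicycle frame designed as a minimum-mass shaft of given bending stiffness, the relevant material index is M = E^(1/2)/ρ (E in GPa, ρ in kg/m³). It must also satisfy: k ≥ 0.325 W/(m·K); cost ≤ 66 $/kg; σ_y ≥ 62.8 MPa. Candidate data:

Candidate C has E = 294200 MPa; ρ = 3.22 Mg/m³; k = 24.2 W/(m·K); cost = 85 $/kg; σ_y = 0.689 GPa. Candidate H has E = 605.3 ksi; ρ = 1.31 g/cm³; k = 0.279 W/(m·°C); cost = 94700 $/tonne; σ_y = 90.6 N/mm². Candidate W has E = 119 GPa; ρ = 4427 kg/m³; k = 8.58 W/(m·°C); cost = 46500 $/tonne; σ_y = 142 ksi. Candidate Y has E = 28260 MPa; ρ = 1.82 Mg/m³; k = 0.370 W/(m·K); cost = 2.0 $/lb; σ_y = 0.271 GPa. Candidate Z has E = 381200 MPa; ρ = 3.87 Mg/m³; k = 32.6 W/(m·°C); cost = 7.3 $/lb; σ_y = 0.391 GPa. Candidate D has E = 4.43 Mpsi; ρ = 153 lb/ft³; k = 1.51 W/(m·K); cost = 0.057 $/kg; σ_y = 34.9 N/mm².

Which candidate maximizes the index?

Screen on constraints: k ≥ 0.325 W/(m·K); cost ≤ 66 $/kg; σ_y ≥ 62.8 MPa. Survivors: candidate W, candidate Y, candidate Z.
In SI units:
  candidate W: E = 119.0 GPa, ρ = 4427 kg/m³
  candidate Y: E = 28.26 GPa, ρ = 1820 kg/m³
  candidate Z: E = 381.2 GPa, ρ = 3870 kg/m³
  candidate Z: M = 5.05×10⁻³
  candidate Y: M = 2.92×10⁻³
  candidate W: M = 2.46×10⁻³
Highest index: candidate Z.

candidate Z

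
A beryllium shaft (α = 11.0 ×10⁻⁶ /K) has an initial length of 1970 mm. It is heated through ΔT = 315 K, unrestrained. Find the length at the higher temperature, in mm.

1976.8 mm

ΔL = α·L₀·ΔT = 11.0×10⁻⁶ × 1970 mm × 315.0 K = 6.83 mm.
L = L₀ + ΔL = 1970 + 6.83 = 1976.8 mm.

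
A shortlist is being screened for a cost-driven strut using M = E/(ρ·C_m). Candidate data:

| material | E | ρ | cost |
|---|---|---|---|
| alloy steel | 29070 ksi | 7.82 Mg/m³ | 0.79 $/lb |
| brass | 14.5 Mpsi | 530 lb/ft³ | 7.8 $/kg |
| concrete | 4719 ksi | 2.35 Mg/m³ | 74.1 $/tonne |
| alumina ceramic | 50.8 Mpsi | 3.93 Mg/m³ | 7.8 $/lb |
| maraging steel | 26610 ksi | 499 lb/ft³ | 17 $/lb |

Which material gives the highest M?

Convert each candidate to consistent units, then evaluate M:
  alloy steel: E = 200.4 GPa, ρ = 7820 kg/m³, cost = 1.742 $/kg
  brass: E = 99.97 GPa, ρ = 8490 kg/m³, cost = 7.800 $/kg
  concrete: E = 32.54 GPa, ρ = 2350 kg/m³, cost = 0.07410 $/kg
  alumina ceramic: E = 350.3 GPa, ρ = 3930 kg/m³, cost = 17.20 $/kg
  maraging steel: E = 183.5 GPa, ρ = 7993 kg/m³, cost = 37.48 $/kg
  concrete: M = 187 MN·m per $
  alloy steel: M = 14.7 MN·m per $
  alumina ceramic: M = 5.18 MN·m per $
  brass: M = 1.51 MN·m per $
  maraging steel: M = 0.612 MN·m per $
Concrete has the largest M.

concrete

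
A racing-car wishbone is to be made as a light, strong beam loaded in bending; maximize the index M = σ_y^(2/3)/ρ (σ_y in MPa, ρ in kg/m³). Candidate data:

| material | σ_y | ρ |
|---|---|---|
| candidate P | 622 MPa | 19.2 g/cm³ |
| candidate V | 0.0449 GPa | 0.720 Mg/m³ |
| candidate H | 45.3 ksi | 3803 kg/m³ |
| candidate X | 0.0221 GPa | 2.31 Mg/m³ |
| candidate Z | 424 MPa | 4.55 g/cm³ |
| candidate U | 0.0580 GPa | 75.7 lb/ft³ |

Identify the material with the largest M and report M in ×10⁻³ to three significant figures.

Putting every candidate on a common basis:
  candidate P: σ_y = 622.0 MPa, ρ = 19200 kg/m³
  candidate V: σ_y = 44.90 MPa, ρ = 720.0 kg/m³
  candidate H: σ_y = 312.3 MPa, ρ = 3803 kg/m³
  candidate X: σ_y = 22.10 MPa, ρ = 2310 kg/m³
  candidate Z: σ_y = 424.0 MPa, ρ = 4550 kg/m³
  candidate U: σ_y = 58.00 MPa, ρ = 1213 kg/m³
  candidate V: M = 17.5×10⁻³
  candidate Z: M = 12.4×10⁻³
  candidate U: M = 12.4×10⁻³
  candidate H: M = 12.1×10⁻³
  candidate P: M = 3.80×10⁻³
  candidate X: M = 3.41×10⁻³
Candidate V ranks first.

candidate V, M = 17.5×10⁻³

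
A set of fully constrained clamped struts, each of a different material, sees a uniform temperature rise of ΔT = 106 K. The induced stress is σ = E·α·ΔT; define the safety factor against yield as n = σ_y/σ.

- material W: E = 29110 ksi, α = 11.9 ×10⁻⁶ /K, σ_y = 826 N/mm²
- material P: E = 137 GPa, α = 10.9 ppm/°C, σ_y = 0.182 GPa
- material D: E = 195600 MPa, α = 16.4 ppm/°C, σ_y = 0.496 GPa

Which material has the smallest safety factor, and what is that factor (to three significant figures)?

In consistent units (E in GPa, α in ×10⁻⁶/K, σ_y in MPa):
  material W: E = 200.7, α = 11.9, σ_y = 826.0 → σ = 253 MPa, n = 3.26
  material P: E = 137.0, α = 10.9, σ_y = 182.0 → σ = 158 MPa, n = 1.15
  material D: E = 195.6, α = 16.4, σ_y = 496.0 → σ = 340 MPa, n = 1.46
Material P has the lowest safety factor, n = 1.15.

material P, n = 1.15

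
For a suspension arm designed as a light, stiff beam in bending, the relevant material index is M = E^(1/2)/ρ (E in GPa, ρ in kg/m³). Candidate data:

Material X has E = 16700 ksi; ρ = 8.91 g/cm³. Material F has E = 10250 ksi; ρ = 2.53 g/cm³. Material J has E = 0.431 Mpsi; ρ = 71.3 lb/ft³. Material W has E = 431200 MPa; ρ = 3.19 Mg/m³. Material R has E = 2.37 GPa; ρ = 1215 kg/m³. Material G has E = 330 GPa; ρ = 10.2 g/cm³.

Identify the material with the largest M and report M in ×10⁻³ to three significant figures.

material W, M = 6.51×10⁻³

After converting to SI:
  material X: E = 115.1 GPa, ρ = 8910 kg/m³
  material F: E = 70.67 GPa, ρ = 2530 kg/m³
  material J: E = 2.972 GPa, ρ = 1142 kg/m³
  material W: E = 431.2 GPa, ρ = 3190 kg/m³
  material R: E = 2.370 GPa, ρ = 1215 kg/m³
  material G: E = 330.0 GPa, ρ = 10200 kg/m³
  material W: M = 6.51×10⁻³
  material F: M = 3.32×10⁻³
  material G: M = 1.78×10⁻³
  material J: M = 1.51×10⁻³
  material R: M = 1.27×10⁻³
  material X: M = 1.20×10⁻³
Highest index: material W.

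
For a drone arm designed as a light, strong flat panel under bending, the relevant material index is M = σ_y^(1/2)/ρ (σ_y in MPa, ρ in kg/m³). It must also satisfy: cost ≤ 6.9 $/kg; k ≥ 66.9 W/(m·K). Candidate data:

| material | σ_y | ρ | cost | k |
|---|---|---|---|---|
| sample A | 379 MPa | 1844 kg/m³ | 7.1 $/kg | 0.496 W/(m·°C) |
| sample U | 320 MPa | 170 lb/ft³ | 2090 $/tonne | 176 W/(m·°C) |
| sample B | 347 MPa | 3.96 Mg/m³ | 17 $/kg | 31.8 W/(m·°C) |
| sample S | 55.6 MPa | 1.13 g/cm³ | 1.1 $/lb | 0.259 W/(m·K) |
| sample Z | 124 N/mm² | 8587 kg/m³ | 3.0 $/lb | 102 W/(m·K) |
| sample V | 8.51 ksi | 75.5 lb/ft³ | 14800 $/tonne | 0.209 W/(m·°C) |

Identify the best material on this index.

sample U

Screen on constraints: cost ≤ 6.9 $/kg; k ≥ 66.9 W/(m·K). Survivors: sample U, sample Z.
Putting every candidate on a common basis:
  sample U: σ_y = 320.0 MPa, ρ = 2723 kg/m³
  sample Z: σ_y = 124.0 MPa, ρ = 8587 kg/m³
  sample U: M = 6.57×10⁻³
  sample Z: M = 1.30×10⁻³
Sample U ranks first.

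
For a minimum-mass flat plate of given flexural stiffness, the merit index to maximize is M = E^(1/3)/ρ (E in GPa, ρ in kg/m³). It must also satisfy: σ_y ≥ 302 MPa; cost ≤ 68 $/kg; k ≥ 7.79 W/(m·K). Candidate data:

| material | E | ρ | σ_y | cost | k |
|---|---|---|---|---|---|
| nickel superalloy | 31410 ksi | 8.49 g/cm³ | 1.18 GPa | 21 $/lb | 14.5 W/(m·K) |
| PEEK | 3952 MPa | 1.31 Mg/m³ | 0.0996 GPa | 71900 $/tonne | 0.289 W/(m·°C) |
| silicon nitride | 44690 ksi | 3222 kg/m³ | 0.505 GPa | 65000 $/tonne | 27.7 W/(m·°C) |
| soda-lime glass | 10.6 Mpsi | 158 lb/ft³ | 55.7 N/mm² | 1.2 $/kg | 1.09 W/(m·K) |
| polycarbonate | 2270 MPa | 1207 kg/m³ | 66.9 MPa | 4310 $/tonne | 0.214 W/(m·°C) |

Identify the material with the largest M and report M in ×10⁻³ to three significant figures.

silicon nitride, M = 2.10×10⁻³

Screen on constraints: σ_y ≥ 302 MPa; cost ≤ 68 $/kg; k ≥ 7.79 W/(m·K). Survivors: nickel superalloy, silicon nitride.
Convert each candidate to consistent units, then evaluate M:
  nickel superalloy: E = 216.6 GPa, ρ = 8490 kg/m³
  silicon nitride: E = 308.1 GPa, ρ = 3222 kg/m³
  silicon nitride: M = 2.10×10⁻³
  nickel superalloy: M = 0.707×10⁻³
Highest index: silicon nitride.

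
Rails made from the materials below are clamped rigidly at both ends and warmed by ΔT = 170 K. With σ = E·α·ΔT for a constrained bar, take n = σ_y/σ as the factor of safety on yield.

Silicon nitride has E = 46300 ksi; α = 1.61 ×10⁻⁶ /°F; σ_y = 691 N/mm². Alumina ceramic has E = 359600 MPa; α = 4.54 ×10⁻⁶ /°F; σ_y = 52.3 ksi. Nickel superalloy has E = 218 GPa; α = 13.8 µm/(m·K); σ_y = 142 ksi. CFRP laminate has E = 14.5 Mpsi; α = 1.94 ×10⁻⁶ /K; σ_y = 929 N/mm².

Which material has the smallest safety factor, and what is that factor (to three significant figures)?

alumina ceramic, n = 0.722

Converting E to GPa, α to ×10⁻⁶/K, σ_y to MPa, then σ and n for each:
  silicon nitride: E = 319.2, α = 2.90, σ_y = 691.0 → σ = 157 MPa, n = 4.39
  alumina ceramic: E = 359.6, α = 8.17, σ_y = 360.6 → σ = 500 MPa, n = 0.722
  nickel superalloy: E = 218.0, α = 13.8, σ_y = 979.1 → σ = 511 MPa, n = 1.91
  CFRP laminate: E = 99.97, α = 1.94, σ_y = 929.0 → σ = 33.0 MPa, n = 28.2
The minimum is alumina ceramic at n = 0.722.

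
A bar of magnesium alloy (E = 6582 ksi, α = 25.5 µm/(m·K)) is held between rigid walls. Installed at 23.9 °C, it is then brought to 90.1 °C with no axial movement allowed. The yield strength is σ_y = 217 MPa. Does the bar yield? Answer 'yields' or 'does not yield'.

E = 6582 ksi = 45.38 GPa.
ΔT = 66.20 K. Constrained thermal stress σ = E·α·ΔT = 45.38×10³ MPa × 25.5×10⁻⁶ × 66.20 = 76.6 MPa (compressive).
Compare to σ_y = 217 MPa: σ < σ_y, so it does not yield.

does not yield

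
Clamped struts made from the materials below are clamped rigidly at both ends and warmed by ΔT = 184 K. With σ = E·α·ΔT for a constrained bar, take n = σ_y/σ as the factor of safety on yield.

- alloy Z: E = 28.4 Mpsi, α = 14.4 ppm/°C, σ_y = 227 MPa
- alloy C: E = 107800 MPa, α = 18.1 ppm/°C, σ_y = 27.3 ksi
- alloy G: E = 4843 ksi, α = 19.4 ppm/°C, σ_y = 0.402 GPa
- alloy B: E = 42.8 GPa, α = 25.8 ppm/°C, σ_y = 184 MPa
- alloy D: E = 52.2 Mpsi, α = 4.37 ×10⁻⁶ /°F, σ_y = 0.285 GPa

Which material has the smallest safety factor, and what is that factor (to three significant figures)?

Per material, after unit conversion:
  alloy Z: E = 195.8, α = 14.4, σ_y = 227.0 → σ = 519 MPa, n = 0.438
  alloy C: E = 107.8, α = 18.1, σ_y = 188.2 → σ = 359 MPa, n = 0.524
  alloy G: E = 33.39, α = 19.4, σ_y = 402.0 → σ = 119 MPa, n = 3.37
  alloy B: E = 42.80, α = 25.8, σ_y = 184.0 → σ = 203 MPa, n = 0.906
  alloy D: E = 359.9, α = 7.87, σ_y = 285.0 → σ = 521 MPa, n = 0.547
Alloy Z has the lowest safety factor, n = 0.438.

alloy Z, n = 0.438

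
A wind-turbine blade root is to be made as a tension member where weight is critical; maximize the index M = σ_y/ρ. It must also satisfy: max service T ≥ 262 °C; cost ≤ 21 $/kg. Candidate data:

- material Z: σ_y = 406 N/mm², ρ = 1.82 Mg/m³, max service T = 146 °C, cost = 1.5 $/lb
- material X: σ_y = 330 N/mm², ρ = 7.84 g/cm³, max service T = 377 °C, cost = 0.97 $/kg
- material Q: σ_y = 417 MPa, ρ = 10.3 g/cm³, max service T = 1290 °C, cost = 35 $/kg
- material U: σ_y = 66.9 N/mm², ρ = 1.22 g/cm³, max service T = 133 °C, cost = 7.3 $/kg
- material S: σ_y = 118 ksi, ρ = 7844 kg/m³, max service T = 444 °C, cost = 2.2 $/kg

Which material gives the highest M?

material S

Screen on constraints: max service T ≥ 262 °C; cost ≤ 21 $/kg. Survivors: material X, material S.
Normalizing units and computing the index:
  material X: σ_y = 330.0 MPa, ρ = 7840 kg/m³
  material S: σ_y = 813.6 MPa, ρ = 7844 kg/m³
  material S: M = 104 kN·m/kg
  material X: M = 42.1 kN·m/kg
Material S ranks first.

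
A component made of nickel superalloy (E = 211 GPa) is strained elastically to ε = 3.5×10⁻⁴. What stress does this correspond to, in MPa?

σ = E·ε = 211000 MPa × 3.5×10⁻⁴ = 73.8 MPa.

73.8 MPa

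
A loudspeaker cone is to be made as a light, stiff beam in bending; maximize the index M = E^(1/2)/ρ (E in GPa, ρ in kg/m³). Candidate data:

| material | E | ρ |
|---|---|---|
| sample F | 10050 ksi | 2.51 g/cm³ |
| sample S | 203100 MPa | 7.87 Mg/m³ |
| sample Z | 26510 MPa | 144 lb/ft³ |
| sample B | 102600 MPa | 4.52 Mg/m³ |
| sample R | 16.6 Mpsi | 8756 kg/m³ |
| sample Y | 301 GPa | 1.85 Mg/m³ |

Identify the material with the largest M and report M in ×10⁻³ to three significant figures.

In SI units:
  sample F: E = 69.29 GPa, ρ = 2510 kg/m³
  sample S: E = 203.1 GPa, ρ = 7870 kg/m³
  sample Z: E = 26.51 GPa, ρ = 2307 kg/m³
  sample B: E = 102.6 GPa, ρ = 4520 kg/m³
  sample R: E = 114.5 GPa, ρ = 8756 kg/m³
  sample Y: E = 301.0 GPa, ρ = 1850 kg/m³
  sample Y: M = 9.38×10⁻³
  sample F: M = 3.32×10⁻³
  sample B: M = 2.24×10⁻³
  sample Z: M = 2.23×10⁻³
  sample S: M = 1.81×10⁻³
  sample R: M = 1.22×10⁻³
Sample Y ranks first.

sample Y, M = 9.38×10⁻³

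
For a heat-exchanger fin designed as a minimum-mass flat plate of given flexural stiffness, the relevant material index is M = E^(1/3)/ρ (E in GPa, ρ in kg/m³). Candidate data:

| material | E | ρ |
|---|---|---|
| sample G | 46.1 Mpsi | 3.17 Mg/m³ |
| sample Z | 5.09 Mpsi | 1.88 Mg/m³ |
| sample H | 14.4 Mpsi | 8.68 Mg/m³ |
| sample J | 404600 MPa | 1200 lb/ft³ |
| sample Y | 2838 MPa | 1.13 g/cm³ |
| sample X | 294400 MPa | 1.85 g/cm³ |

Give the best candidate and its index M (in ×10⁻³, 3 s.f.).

sample X, M = 3.60×10⁻³

Normalizing units and computing the index:
  sample G: E = 317.8 GPa, ρ = 3170 kg/m³
  sample Z: E = 35.09 GPa, ρ = 1880 kg/m³
  sample H: E = 99.28 GPa, ρ = 8680 kg/m³
  sample J: E = 404.6 GPa, ρ = 19220 kg/m³
  sample Y: E = 2.838 GPa, ρ = 1130 kg/m³
  sample X: E = 294.4 GPa, ρ = 1850 kg/m³
  sample X: M = 3.60×10⁻³
  sample G: M = 2.15×10⁻³
  sample Z: M = 1.74×10⁻³
  sample Y: M = 1.25×10⁻³
  sample H: M = 0.533×10⁻³
  sample J: M = 0.385×10⁻³
Sample X ranks first.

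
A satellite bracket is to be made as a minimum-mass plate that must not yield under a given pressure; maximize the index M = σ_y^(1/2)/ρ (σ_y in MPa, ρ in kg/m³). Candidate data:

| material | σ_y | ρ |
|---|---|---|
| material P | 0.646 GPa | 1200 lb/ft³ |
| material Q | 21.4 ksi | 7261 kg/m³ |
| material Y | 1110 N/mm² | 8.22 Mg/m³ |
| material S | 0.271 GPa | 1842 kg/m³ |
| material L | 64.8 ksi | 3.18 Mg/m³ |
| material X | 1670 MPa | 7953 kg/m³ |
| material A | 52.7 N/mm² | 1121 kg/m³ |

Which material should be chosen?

material S

Putting every candidate on a common basis:
  material P: σ_y = 646.0 MPa, ρ = 19220 kg/m³
  material Q: σ_y = 147.5 MPa, ρ = 7261 kg/m³
  material Y: σ_y = 1110 MPa, ρ = 8220 kg/m³
  material S: σ_y = 271.0 MPa, ρ = 1842 kg/m³
  material L: σ_y = 446.8 MPa, ρ = 3180 kg/m³
  material X: σ_y = 1670 MPa, ρ = 7953 kg/m³
  material A: σ_y = 52.70 MPa, ρ = 1121 kg/m³
  material S: M = 8.94×10⁻³
  material L: M = 6.65×10⁻³
  material A: M = 6.48×10⁻³
  material X: M = 5.14×10⁻³
  material Y: M = 4.05×10⁻³
  material Q: M = 1.67×10⁻³
  material P: M = 1.32×10⁻³
Highest index: material S.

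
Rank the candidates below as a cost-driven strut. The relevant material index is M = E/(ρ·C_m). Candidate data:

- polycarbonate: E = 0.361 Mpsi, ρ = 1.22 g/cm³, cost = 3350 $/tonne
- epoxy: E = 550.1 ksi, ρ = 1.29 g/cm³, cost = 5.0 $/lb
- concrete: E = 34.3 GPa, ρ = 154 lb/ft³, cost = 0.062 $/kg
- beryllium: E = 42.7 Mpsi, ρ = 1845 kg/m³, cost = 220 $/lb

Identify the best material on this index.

concrete

In SI units:
  polycarbonate: E = 2.489 GPa, ρ = 1220 kg/m³, cost = 3.350 $/kg
  epoxy: E = 3.793 GPa, ρ = 1290 kg/m³, cost = 11.02 $/kg
  concrete: E = 34.30 GPa, ρ = 2467 kg/m³, cost = 0.06200 $/kg
  beryllium: E = 294.4 GPa, ρ = 1845 kg/m³, cost = 485.0 $/kg
  concrete: M = 224 MN·m per $
  polycarbonate: M = 0.609 MN·m per $
  beryllium: M = 0.329 MN·m per $
  epoxy: M = 0.267 MN·m per $
The maximum is for concrete.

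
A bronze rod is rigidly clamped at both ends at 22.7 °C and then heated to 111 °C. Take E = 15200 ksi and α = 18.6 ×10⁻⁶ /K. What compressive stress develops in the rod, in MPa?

172 MPa

E = 15200 ksi = 104.8 GPa.
ΔT = 88.30 K. Constrained thermal stress σ = E·α·ΔT = 104.8×10³ MPa × 18.6×10⁻⁶ × 88.30 = 172 MPa (compressive).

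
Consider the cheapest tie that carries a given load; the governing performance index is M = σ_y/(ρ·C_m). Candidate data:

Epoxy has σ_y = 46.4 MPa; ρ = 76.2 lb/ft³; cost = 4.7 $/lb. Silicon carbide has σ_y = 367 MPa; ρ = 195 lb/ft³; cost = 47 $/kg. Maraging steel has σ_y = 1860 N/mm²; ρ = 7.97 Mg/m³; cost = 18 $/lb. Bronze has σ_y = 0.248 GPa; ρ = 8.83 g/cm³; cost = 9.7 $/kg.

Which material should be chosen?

Convert each candidate to consistent units, then evaluate M:
  epoxy: σ_y = 46.40 MPa, ρ = 1221 kg/m³, cost = 10.36 $/kg
  silicon carbide: σ_y = 367.0 MPa, ρ = 3124 kg/m³, cost = 47.00 $/kg
  maraging steel: σ_y = 1860 MPa, ρ = 7970 kg/m³, cost = 39.68 $/kg
  bronze: σ_y = 248.0 MPa, ρ = 8830 kg/m³, cost = 9.700 $/kg
  maraging steel: M = 5.88 kN·m per $
  epoxy: M = 3.67 kN·m per $
  bronze: M = 2.90 kN·m per $
  silicon carbide: M = 2.50 kN·m per $
Maraging steel ranks first.

maraging steel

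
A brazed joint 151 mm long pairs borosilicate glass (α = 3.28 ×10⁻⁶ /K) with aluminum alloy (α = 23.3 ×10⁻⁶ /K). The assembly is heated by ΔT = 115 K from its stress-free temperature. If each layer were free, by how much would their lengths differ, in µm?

348 µm

Δα = |3.28 − 23.3|×10⁻⁶/K = 20.0×10⁻⁶/K.
ΔL_mismatch = Δα·L·ΔT = 20.0×10⁻⁶ × 151.0 mm × 115.0 K = 348 µm.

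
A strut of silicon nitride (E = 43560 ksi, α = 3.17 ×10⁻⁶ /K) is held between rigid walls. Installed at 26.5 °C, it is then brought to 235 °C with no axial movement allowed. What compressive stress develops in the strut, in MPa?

199 MPa

E = 43560 ksi = 300.3 GPa.
ΔT = 208.5 K. Constrained thermal stress σ = E·α·ΔT = 300.3×10³ MPa × 3.17×10⁻⁶ × 208.5 = 199 MPa (compressive).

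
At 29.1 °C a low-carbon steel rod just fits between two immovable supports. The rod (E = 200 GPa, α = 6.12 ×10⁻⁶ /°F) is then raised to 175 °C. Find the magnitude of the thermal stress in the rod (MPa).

321 MPa

α = 6.12×10⁻⁶/°F × 9/5 = 11.0×10⁻⁶/K.
ΔT = 145.9 K. Constrained thermal stress σ = E·α·ΔT = 200.0×10³ MPa × 11.0×10⁻⁶ × 145.9 = 321 MPa (compressive).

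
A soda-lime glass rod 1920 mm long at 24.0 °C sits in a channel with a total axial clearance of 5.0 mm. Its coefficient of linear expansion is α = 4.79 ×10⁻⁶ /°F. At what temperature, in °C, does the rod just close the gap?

326 °C

α = 4.79×10⁻⁶/°F × 9/5 = 8.62×10⁻⁶/K.
α·L₀·ΔT = 5.0 mm ⇒ ΔT = 5.0 / (8.62×10⁻⁶ × 1920.0) = 302.0 K.
T = 24.0 + 302.0 = 326.0 °C.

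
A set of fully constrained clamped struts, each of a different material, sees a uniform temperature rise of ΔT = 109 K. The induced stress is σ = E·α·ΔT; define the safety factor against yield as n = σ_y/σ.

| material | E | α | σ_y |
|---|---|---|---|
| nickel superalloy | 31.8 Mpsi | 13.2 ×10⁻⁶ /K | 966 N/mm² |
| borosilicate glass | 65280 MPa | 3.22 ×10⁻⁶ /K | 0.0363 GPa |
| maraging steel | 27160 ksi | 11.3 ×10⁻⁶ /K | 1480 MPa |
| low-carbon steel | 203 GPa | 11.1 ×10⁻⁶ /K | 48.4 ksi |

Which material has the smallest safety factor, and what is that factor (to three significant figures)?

low-carbon steel, n = 1.36

With everything in SI (GPa, ×10⁻⁶/K, MPa):
  nickel superalloy: E = 219.3, α = 13.2, σ_y = 966.0 → σ = 315 MPa, n = 3.06
  borosilicate glass: E = 65.28, α = 3.22, σ_y = 36.30 → σ = 22.9 MPa, n = 1.58
  maraging steel: E = 187.3, α = 11.3, σ_y = 1480 → σ = 231 MPa, n = 6.42
  low-carbon steel: E = 203.0, α = 11.1, σ_y = 333.7 → σ = 246 MPa, n = 1.36
The minimum is low-carbon steel at n = 1.36.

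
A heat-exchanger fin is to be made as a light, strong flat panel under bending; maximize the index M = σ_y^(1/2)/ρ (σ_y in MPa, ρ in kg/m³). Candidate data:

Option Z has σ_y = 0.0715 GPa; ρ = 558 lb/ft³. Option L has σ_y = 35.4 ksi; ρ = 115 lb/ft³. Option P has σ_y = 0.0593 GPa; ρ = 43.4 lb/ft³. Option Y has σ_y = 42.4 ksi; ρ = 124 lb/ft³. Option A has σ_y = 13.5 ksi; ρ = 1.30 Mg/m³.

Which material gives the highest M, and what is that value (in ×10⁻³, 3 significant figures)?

option P, M = 11.1×10⁻³

Convert each candidate to consistent units, then evaluate M:
  option Z: σ_y = 71.50 MPa, ρ = 8938 kg/m³
  option L: σ_y = 244.1 MPa, ρ = 1842 kg/m³
  option P: σ_y = 59.30 MPa, ρ = 695.2 kg/m³
  option Y: σ_y = 292.3 MPa, ρ = 1986 kg/m³
  option A: σ_y = 93.08 MPa, ρ = 1300 kg/m³
  option P: M = 11.1×10⁻³
  option Y: M = 8.61×10⁻³
  option L: M = 8.48×10⁻³
  option A: M = 7.42×10⁻³
  option Z: M = 0.946×10⁻³
Option P has the largest M.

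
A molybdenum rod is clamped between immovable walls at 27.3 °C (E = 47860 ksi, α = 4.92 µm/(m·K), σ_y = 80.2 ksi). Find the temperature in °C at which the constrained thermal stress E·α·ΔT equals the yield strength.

368 °C

E = 47860 ksi = 330.0 GPa.
σ_y = 80.2 ksi = 553.0 MPa.
E·α·ΔT = 553.0 MPa ⇒ ΔT = 553.0 / (330.0×10³ × 4.92×10⁻⁶) = 340.6 K.
T = 27.3 + 340.6 = 367.9 °C.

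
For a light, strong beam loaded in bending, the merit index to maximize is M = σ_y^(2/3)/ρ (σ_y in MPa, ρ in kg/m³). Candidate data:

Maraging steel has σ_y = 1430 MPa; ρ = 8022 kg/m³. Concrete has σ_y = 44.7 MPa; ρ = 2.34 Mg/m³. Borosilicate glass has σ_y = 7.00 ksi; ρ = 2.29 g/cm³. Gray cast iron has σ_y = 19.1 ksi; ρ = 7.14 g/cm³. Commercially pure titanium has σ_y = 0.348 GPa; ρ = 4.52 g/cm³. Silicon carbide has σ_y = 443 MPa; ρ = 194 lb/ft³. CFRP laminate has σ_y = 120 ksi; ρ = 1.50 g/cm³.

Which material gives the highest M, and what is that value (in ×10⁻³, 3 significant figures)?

CFRP laminate, M = 58.8×10⁻³

In SI units:
  maraging steel: σ_y = 1430 MPa, ρ = 8022 kg/m³
  concrete: σ_y = 44.70 MPa, ρ = 2340 kg/m³
  borosilicate glass: σ_y = 48.26 MPa, ρ = 2290 kg/m³
  gray cast iron: σ_y = 131.7 MPa, ρ = 7140 kg/m³
  commercially pure titanium: σ_y = 348.0 MPa, ρ = 4520 kg/m³
  silicon carbide: σ_y = 443.0 MPa, ρ = 3108 kg/m³
  CFRP laminate: σ_y = 827.4 MPa, ρ = 1500 kg/m³
  CFRP laminate: M = 58.8×10⁻³
  silicon carbide: M = 18.7×10⁻³
  maraging steel: M = 15.8×10⁻³
  commercially pure titanium: M = 10.9×10⁻³
  borosilicate glass: M = 5.79×10⁻³
  concrete: M = 5.38×10⁻³
  gray cast iron: M = 3.63×10⁻³
CFRP laminate ranks first.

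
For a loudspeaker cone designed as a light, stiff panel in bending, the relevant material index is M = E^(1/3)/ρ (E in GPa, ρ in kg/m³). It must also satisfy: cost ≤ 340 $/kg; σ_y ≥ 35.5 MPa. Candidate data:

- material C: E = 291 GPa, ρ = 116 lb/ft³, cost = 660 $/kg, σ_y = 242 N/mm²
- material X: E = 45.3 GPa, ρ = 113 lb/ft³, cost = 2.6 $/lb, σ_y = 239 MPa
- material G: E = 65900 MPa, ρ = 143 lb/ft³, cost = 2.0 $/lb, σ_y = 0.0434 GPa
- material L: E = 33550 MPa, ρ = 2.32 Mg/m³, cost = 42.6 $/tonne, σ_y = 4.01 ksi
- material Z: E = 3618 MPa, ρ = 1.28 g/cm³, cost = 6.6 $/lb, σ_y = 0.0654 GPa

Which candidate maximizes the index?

Screen on constraints: cost ≤ 340 $/kg; σ_y ≥ 35.5 MPa. Survivors: material X, material G, material Z.
Normalizing units and computing the index:
  material X: E = 45.30 GPa, ρ = 1810 kg/m³
  material G: E = 65.90 GPa, ρ = 2291 kg/m³
  material Z: E = 3.618 GPa, ρ = 1280 kg/m³
  material X: M = 1.97×10⁻³
  material G: M = 1.76×10⁻³
  material Z: M = 1.20×10⁻³
Material X has the largest M.

material X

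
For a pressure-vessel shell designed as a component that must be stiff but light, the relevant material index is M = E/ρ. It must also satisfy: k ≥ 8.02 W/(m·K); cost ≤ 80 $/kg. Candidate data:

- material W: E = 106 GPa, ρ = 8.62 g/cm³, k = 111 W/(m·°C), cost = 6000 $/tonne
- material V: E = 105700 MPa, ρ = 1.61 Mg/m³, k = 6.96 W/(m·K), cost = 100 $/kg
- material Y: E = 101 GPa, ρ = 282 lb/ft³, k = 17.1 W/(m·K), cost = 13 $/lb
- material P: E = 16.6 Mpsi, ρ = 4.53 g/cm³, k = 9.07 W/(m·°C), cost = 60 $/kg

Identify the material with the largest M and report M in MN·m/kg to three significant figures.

Screen on constraints: k ≥ 8.02 W/(m·K); cost ≤ 80 $/kg. Survivors: material W, material Y, material P.
After converting to SI:
  material W: E = 106.0 GPa, ρ = 8620 kg/m³
  material Y: E = 101.0 GPa, ρ = 4517 kg/m³
  material P: E = 114.5 GPa, ρ = 4530 kg/m³
  material P: M = 25.3 MN·m/kg
  material Y: M = 22.4 MN·m/kg
  material W: M = 12.3 MN·m/kg
Material P ranks first.

material P, M = 25.3 MN·m/kg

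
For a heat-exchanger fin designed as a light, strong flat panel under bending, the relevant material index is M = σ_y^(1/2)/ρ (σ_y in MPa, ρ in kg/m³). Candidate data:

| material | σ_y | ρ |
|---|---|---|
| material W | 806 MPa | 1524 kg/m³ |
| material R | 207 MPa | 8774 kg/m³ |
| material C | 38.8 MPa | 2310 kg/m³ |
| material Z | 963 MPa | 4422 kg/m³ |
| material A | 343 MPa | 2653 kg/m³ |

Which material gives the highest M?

material W

Per-candidate index values:
  material W: M = 18.6×10⁻³
  material Z: M = 7.02×10⁻³
  material A: M = 6.98×10⁻³
  material C: M = 2.70×10⁻³
  material R: M = 1.64×10⁻³
The maximum is for material W.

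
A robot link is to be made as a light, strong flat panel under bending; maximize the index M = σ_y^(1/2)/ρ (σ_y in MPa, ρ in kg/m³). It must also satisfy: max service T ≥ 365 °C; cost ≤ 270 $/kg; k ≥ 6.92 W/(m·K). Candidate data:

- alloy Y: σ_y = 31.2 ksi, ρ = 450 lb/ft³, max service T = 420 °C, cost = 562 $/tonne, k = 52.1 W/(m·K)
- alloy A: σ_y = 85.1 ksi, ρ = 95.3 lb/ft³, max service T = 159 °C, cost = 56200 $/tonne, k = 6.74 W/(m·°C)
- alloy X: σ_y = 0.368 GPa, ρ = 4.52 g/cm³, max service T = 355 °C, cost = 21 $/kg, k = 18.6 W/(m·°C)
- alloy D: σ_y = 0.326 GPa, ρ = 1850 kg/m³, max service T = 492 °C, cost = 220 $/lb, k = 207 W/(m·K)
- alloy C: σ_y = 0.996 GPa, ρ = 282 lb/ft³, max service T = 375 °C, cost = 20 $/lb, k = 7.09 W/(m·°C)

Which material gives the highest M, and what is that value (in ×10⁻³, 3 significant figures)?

Screen on constraints: max service T ≥ 365 °C; cost ≤ 270 $/kg; k ≥ 6.92 W/(m·K). Survivors: alloy Y, alloy C.
Convert each candidate to consistent units, then evaluate M:
  alloy Y: σ_y = 215.1 MPa, ρ = 7208 kg/m³
  alloy C: σ_y = 996.0 MPa, ρ = 4517 kg/m³
  alloy C: M = 6.99×10⁻³
  alloy Y: M = 2.03×10⁻³
Highest index: alloy C.

alloy C, M = 6.99×10⁻³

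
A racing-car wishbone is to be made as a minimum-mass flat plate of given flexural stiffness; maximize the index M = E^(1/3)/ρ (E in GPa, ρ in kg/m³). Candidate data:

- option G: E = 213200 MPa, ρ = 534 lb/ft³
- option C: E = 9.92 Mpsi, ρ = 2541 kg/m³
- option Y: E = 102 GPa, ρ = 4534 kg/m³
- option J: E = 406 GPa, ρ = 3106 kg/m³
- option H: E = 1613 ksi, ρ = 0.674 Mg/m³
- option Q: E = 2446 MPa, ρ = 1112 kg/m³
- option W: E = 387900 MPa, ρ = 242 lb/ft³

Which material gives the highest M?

option H

Putting every candidate on a common basis:
  option G: E = 213.2 GPa, ρ = 8554 kg/m³
  option C: E = 68.40 GPa, ρ = 2541 kg/m³
  option Y: E = 102.0 GPa, ρ = 4534 kg/m³
  option J: E = 406.0 GPa, ρ = 3106 kg/m³
  option H: E = 11.12 GPa, ρ = 674.0 kg/m³
  option Q: E = 2.446 GPa, ρ = 1112 kg/m³
  option W: E = 387.9 GPa, ρ = 3876 kg/m³
  option H: M = 3.31×10⁻³
  option J: M = 2.38×10⁻³
  option W: M = 1.88×10⁻³
  option C: M = 1.61×10⁻³
  option Q: M = 1.21×10⁻³
  option Y: M = 1.03×10⁻³
  option G: M = 0.698×10⁻³
The maximum is for option H.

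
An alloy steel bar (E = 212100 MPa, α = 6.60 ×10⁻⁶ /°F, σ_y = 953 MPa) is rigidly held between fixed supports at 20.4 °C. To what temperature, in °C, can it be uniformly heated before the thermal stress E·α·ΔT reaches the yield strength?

E = 212100 MPa = 212.1 GPa.
α = 6.60×10⁻⁶/°F × 9/5 = 11.9×10⁻⁶/K.
E·α·ΔT = 953.0 MPa ⇒ ΔT = 953.0 / (212.1×10³ × 11.9×10⁻⁶) = 378.2 K.
T = 20.4 + 378.2 = 398.6 °C.

399 °C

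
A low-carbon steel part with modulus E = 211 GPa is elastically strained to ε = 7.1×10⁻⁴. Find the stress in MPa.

150 MPa

σ = E·ε = 211000 MPa × 7.1×10⁻⁴ = 150 MPa.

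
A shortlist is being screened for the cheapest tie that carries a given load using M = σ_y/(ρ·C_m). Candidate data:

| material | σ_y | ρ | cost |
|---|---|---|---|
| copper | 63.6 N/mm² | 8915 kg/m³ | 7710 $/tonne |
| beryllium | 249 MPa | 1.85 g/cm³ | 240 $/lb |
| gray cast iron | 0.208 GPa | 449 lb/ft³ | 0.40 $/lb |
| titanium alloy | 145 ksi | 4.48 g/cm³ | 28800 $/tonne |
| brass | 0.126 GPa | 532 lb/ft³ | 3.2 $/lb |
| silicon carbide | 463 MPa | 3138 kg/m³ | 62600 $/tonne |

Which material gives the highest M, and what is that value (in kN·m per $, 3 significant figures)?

After converting to SI:
  copper: σ_y = 63.60 MPa, ρ = 8915 kg/m³, cost = 7.710 $/kg
  beryllium: σ_y = 249.0 MPa, ρ = 1850 kg/m³, cost = 529.1 $/kg
  gray cast iron: σ_y = 208.0 MPa, ρ = 7192 kg/m³, cost = 0.8818 $/kg
  titanium alloy: σ_y = 999.7 MPa, ρ = 4480 kg/m³, cost = 28.80 $/kg
  brass: σ_y = 126.0 MPa, ρ = 8522 kg/m³, cost = 7.055 $/kg
  silicon carbide: σ_y = 463.0 MPa, ρ = 3138 kg/m³, cost = 62.60 $/kg
  gray cast iron: M = 32.8 kN·m per $
  titanium alloy: M = 7.75 kN·m per $
  silicon carbide: M = 2.36 kN·m per $
  brass: M = 2.10 kN·m per $
  copper: M = 0.925 kN·m per $
  beryllium: M = 0.254 kN·m per $
Highest index: gray cast iron.

gray cast iron, M = 32.8 kN·m per $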